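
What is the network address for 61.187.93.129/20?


IP:   00111101.10111011.01011101.10000001
Mask: 11111111.11111111.11110000.00000000
AND operation:
Net:  00111101.10111011.01010000.00000000
Network: 61.187.80.0/20


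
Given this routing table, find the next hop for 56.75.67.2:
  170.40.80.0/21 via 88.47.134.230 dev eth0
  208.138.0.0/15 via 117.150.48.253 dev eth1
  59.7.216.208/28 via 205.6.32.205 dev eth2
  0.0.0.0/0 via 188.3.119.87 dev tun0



Longest prefix match for 56.75.67.2:
  /21 170.40.80.0: no
  /15 208.138.0.0: no
  /28 59.7.216.208: no
  /0 0.0.0.0: MATCH
Selected: next-hop 188.3.119.87 via tun0 (matched /0)


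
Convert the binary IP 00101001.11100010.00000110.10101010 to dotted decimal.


00101001 = 41
11100010 = 226
00000110 = 6
10101010 = 170
IP: 41.226.6.170


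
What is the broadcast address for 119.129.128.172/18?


Network: 119.129.128.0/18
Host bits = 14
Set all host bits to 1:
Broadcast: 119.129.191.255


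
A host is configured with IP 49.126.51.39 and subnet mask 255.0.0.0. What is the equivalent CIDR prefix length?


Binary: 11111111.00000000.00000000.00000000
Count leading 1s
Prefix: /8


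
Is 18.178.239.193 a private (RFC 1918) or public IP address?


RFC 1918 private ranges:
  10.0.0.0/8 (10.0.0.0 - 10.255.255.255)
  172.16.0.0/12 (172.16.0.0 - 172.31.255.255)
  192.168.0.0/16 (192.168.0.0 - 192.168.255.255)
Public (not in any RFC 1918 range)


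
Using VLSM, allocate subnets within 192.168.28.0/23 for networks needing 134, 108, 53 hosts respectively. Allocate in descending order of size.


134 hosts -> /24 (254 usable): 192.168.28.0/24
108 hosts -> /25 (126 usable): 192.168.29.0/25
53 hosts -> /26 (62 usable): 192.168.29.128/26
Allocation: 192.168.28.0/24 (134 hosts, 254 usable); 192.168.29.0/25 (108 hosts, 126 usable); 192.168.29.128/26 (53 hosts, 62 usable)


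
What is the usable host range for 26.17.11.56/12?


Network: 26.16.0.0
Broadcast: 26.31.255.255
First usable = network + 1
Last usable = broadcast - 1
Range: 26.16.0.1 to 26.31.255.254


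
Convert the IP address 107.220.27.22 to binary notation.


107 = 01101011
220 = 11011100
27 = 00011011
22 = 00010110
Binary: 01101011.11011100.00011011.00010110


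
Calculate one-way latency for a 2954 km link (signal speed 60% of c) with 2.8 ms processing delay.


Speed = 0.6 * 3e5 km/s = 180000 km/s
Propagation delay = 2954 / 180000 = 0.0164 s = 16.4111 ms
Processing delay = 2.8 ms
Total one-way latency = 19.2111 ms


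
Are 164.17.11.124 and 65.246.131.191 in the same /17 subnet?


Mask: 255.255.128.0
164.17.11.124 AND mask = 164.17.0.0
65.246.131.191 AND mask = 65.246.128.0
No, different subnets (164.17.0.0 vs 65.246.128.0)


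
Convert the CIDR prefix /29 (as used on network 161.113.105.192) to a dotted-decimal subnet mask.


/29 means 29 network bits, 3 host bits
Binary: 11111111111111111111111111111000
Mask: 255.255.255.248


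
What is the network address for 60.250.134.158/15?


IP:   00111100.11111010.10000110.10011110
Mask: 11111111.11111110.00000000.00000000
AND operation:
Net:  00111100.11111010.00000000.00000000
Network: 60.250.0.0/15


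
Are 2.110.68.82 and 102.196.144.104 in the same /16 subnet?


Mask: 255.255.0.0
2.110.68.82 AND mask = 2.110.0.0
102.196.144.104 AND mask = 102.196.0.0
No, different subnets (2.110.0.0 vs 102.196.0.0)


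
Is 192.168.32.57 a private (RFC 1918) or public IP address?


RFC 1918 private ranges:
  10.0.0.0/8 (10.0.0.0 - 10.255.255.255)
  172.16.0.0/12 (172.16.0.0 - 172.31.255.255)
  192.168.0.0/16 (192.168.0.0 - 192.168.255.255)
Private (in 192.168.0.0/16)


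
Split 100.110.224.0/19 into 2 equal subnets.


New prefix = 19 + 1 = 20
Each subnet has 4096 addresses
  100.110.224.0/20
  100.110.240.0/20
Subnets: 100.110.224.0/20, 100.110.240.0/20


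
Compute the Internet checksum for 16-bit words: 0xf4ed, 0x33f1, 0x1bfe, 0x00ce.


Sum all words (with carry folding):
+ 0xf4ed = 0xf4ed
+ 0x33f1 = 0x28df
+ 0x1bfe = 0x44dd
+ 0x00ce = 0x45ab
One's complement: ~0x45ab
Checksum = 0xba54


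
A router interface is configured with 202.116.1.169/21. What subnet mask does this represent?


/21 means 21 network bits, 11 host bits
Binary: 11111111111111111111100000000000
Mask: 255.255.248.0


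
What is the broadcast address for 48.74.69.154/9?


Network: 48.0.0.0/9
Host bits = 23
Set all host bits to 1:
Broadcast: 48.127.255.255


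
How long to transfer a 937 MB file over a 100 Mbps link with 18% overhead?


Effective throughput = 100 * (1 - 18/100) = 82 Mbps
File size in Mb = 937 * 8 = 7496 Mb
Time = 7496 / 82
Time = 91.4146 seconds


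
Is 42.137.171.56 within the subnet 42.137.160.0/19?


Subnet network: 42.137.160.0
Test IP AND mask: 42.137.160.0
Yes, 42.137.171.56 is in 42.137.160.0/19


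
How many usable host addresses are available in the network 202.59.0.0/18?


Host bits = 32 - 18 = 14
Total addresses = 2^14 = 16384
Usable = total - 2 (network and broadcast)
Usable hosts: 16382


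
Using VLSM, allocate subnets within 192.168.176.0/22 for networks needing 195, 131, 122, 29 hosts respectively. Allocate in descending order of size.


195 hosts -> /24 (254 usable): 192.168.176.0/24
131 hosts -> /24 (254 usable): 192.168.177.0/24
122 hosts -> /25 (126 usable): 192.168.178.0/25
29 hosts -> /27 (30 usable): 192.168.178.128/27
Allocation: 192.168.176.0/24 (195 hosts, 254 usable); 192.168.177.0/24 (131 hosts, 254 usable); 192.168.178.0/25 (122 hosts, 126 usable); 192.168.178.128/27 (29 hosts, 30 usable)


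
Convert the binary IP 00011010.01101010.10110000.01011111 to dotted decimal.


00011010 = 26
01101010 = 106
10110000 = 176
01011111 = 95
IP: 26.106.176.95


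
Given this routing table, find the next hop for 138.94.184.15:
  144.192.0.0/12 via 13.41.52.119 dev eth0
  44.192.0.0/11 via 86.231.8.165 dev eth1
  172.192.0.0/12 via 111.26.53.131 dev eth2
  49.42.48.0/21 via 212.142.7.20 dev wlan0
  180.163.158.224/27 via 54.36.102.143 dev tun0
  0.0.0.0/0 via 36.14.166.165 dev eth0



Longest prefix match for 138.94.184.15:
  /12 144.192.0.0: no
  /11 44.192.0.0: no
  /12 172.192.0.0: no
  /21 49.42.48.0: no
  /27 180.163.158.224: no
  /0 0.0.0.0: MATCH
Selected: next-hop 36.14.166.165 via eth0 (matched /0)


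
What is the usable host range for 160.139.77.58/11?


Network: 160.128.0.0
Broadcast: 160.159.255.255
First usable = network + 1
Last usable = broadcast - 1
Range: 160.128.0.1 to 160.159.255.254


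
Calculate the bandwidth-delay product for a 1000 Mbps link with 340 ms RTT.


BDP = bandwidth * RTT
= 1000 Mbps * 340 ms
= 1000 * 1e6 * 340 / 1000 bits
= 340000000 bits
= 42500000 bytes
= 41503.9062 KB
BDP = 340000000 bits (42500000 bytes)


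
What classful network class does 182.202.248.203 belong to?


First octet: 182
Binary: 10110110
10xxxxxx -> Class B (128-191)
Class B, default mask 255.255.0.0 (/16)


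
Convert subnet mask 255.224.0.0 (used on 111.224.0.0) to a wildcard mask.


Subnet mask: 255.224.0.0
Wildcard = 255.255.255.255 - subnet mask
255 - 255 = 0
255 - 224 = 31
255 - 0 = 255
255 - 0 = 255
Wildcard: 0.31.255.255


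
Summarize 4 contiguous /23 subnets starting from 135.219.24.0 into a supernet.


Original prefix: /23
Number of subnets: 4 = 2^2
New prefix = 23 - 2 = 21
Supernet: 135.219.24.0/21


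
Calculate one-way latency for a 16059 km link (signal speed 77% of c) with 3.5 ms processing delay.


Speed = 0.77 * 3e5 km/s = 231000 km/s
Propagation delay = 16059 / 231000 = 0.0695 s = 69.5195 ms
Processing delay = 3.5 ms
Total one-way latency = 73.0195 ms


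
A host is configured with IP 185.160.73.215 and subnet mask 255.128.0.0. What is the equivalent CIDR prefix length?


Binary: 11111111.10000000.00000000.00000000
Count leading 1s
Prefix: /9


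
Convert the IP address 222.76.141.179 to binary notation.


222 = 11011110
76 = 01001100
141 = 10001101
179 = 10110011
Binary: 11011110.01001100.10001101.10110011


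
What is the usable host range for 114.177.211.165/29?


Network: 114.177.211.160
Broadcast: 114.177.211.167
First usable = network + 1
Last usable = broadcast - 1
Range: 114.177.211.161 to 114.177.211.166


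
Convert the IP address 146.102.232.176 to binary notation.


146 = 10010010
102 = 01100110
232 = 11101000
176 = 10110000
Binary: 10010010.01100110.11101000.10110000


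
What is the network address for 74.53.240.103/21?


IP:   01001010.00110101.11110000.01100111
Mask: 11111111.11111111.11111000.00000000
AND operation:
Net:  01001010.00110101.11110000.00000000
Network: 74.53.240.0/21


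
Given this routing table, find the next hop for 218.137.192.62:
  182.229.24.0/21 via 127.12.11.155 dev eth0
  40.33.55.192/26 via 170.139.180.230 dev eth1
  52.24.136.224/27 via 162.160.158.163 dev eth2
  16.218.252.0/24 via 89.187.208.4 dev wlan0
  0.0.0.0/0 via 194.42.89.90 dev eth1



Longest prefix match for 218.137.192.62:
  /21 182.229.24.0: no
  /26 40.33.55.192: no
  /27 52.24.136.224: no
  /24 16.218.252.0: no
  /0 0.0.0.0: MATCH
Selected: next-hop 194.42.89.90 via eth1 (matched /0)


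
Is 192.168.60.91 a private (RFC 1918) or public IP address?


RFC 1918 private ranges:
  10.0.0.0/8 (10.0.0.0 - 10.255.255.255)
  172.16.0.0/12 (172.16.0.0 - 172.31.255.255)
  192.168.0.0/16 (192.168.0.0 - 192.168.255.255)
Private (in 192.168.0.0/16)


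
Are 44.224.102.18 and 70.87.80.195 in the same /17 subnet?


Mask: 255.255.128.0
44.224.102.18 AND mask = 44.224.0.0
70.87.80.195 AND mask = 70.87.0.0
No, different subnets (44.224.0.0 vs 70.87.0.0)


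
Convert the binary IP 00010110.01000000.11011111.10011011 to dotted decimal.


00010110 = 22
01000000 = 64
11011111 = 223
10011011 = 155
IP: 22.64.223.155


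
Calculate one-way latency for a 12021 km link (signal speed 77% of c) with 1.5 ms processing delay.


Speed = 0.77 * 3e5 km/s = 231000 km/s
Propagation delay = 12021 / 231000 = 0.052 s = 52.039 ms
Processing delay = 1.5 ms
Total one-way latency = 53.539 ms


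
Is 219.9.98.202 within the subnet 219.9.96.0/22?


Subnet network: 219.9.96.0
Test IP AND mask: 219.9.96.0
Yes, 219.9.98.202 is in 219.9.96.0/22


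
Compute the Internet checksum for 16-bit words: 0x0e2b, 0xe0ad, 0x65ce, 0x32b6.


Sum all words (with carry folding):
+ 0x0e2b = 0x0e2b
+ 0xe0ad = 0xeed8
+ 0x65ce = 0x54a7
+ 0x32b6 = 0x875d
One's complement: ~0x875d
Checksum = 0x78a2


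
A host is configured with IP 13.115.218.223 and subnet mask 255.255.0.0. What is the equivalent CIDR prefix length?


Binary: 11111111.11111111.00000000.00000000
Count leading 1s
Prefix: /16


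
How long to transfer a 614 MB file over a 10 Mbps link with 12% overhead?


Effective throughput = 10 * (1 - 12/100) = 8.8 Mbps
File size in Mb = 614 * 8 = 4912 Mb
Time = 4912 / 8.8
Time = 558.1818 seconds


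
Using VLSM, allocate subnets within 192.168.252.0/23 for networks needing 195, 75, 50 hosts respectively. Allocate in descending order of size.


195 hosts -> /24 (254 usable): 192.168.252.0/24
75 hosts -> /25 (126 usable): 192.168.253.0/25
50 hosts -> /26 (62 usable): 192.168.253.128/26
Allocation: 192.168.252.0/24 (195 hosts, 254 usable); 192.168.253.0/25 (75 hosts, 126 usable); 192.168.253.128/26 (50 hosts, 62 usable)


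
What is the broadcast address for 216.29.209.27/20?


Network: 216.29.208.0/20
Host bits = 12
Set all host bits to 1:
Broadcast: 216.29.223.255


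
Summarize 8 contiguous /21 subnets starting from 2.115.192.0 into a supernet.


Original prefix: /21
Number of subnets: 8 = 2^3
New prefix = 21 - 3 = 18
Supernet: 2.115.192.0/18


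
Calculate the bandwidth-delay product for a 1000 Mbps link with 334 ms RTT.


BDP = bandwidth * RTT
= 1000 Mbps * 334 ms
= 1000 * 1e6 * 334 / 1000 bits
= 334000000 bits
= 41750000 bytes
= 40771.4844 KB
BDP = 334000000 bits (41750000 bytes)


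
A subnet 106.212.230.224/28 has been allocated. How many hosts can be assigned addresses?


Host bits = 32 - 28 = 4
Total addresses = 2^4 = 16
Usable = total - 2 (network and broadcast)
Usable hosts: 14


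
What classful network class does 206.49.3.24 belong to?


First octet: 206
Binary: 11001110
110xxxxx -> Class C (192-223)
Class C, default mask 255.255.255.0 (/24)


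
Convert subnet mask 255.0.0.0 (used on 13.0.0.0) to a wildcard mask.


Subnet mask: 255.0.0.0
Wildcard = 255.255.255.255 - subnet mask
255 - 255 = 0
255 - 0 = 255
255 - 0 = 255
255 - 0 = 255
Wildcard: 0.255.255.255


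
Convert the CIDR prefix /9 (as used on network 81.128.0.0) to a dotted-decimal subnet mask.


/9 means 9 network bits, 23 host bits
Binary: 11111111100000000000000000000000
Mask: 255.128.0.0


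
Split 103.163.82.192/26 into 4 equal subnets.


New prefix = 26 + 2 = 28
Each subnet has 16 addresses
  103.163.82.192/28
  103.163.82.208/28
  103.163.82.224/28
  103.163.82.240/28
Subnets: 103.163.82.192/28, 103.163.82.208/28, 103.163.82.224/28, 103.163.82.240/28


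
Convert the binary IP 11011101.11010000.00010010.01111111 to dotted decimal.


11011101 = 221
11010000 = 208
00010010 = 18
01111111 = 127
IP: 221.208.18.127


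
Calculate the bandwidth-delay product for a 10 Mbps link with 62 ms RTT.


BDP = bandwidth * RTT
= 10 Mbps * 62 ms
= 10 * 1e6 * 62 / 1000 bits
= 620000 bits
= 77500 bytes
= 75.6836 KB
BDP = 620000 bits (77500 bytes)


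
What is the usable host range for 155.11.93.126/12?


Network: 155.0.0.0
Broadcast: 155.15.255.255
First usable = network + 1
Last usable = broadcast - 1
Range: 155.0.0.1 to 155.15.255.254


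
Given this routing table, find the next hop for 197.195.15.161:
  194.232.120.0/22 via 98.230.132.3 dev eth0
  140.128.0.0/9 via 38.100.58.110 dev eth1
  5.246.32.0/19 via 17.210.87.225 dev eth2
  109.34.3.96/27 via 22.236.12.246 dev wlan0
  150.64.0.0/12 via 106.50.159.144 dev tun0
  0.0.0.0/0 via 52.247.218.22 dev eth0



Longest prefix match for 197.195.15.161:
  /22 194.232.120.0: no
  /9 140.128.0.0: no
  /19 5.246.32.0: no
  /27 109.34.3.96: no
  /12 150.64.0.0: no
  /0 0.0.0.0: MATCH
Selected: next-hop 52.247.218.22 via eth0 (matched /0)


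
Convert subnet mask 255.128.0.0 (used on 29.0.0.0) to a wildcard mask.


Subnet mask: 255.128.0.0
Wildcard = 255.255.255.255 - subnet mask
255 - 255 = 0
255 - 128 = 127
255 - 0 = 255
255 - 0 = 255
Wildcard: 0.127.255.255


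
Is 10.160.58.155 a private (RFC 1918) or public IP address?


RFC 1918 private ranges:
  10.0.0.0/8 (10.0.0.0 - 10.255.255.255)
  172.16.0.0/12 (172.16.0.0 - 172.31.255.255)
  192.168.0.0/16 (192.168.0.0 - 192.168.255.255)
Private (in 10.0.0.0/8)


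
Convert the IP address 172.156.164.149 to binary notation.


172 = 10101100
156 = 10011100
164 = 10100100
149 = 10010101
Binary: 10101100.10011100.10100100.10010101


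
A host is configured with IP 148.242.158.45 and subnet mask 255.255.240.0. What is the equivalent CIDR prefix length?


Binary: 11111111.11111111.11110000.00000000
Count leading 1s
Prefix: /20


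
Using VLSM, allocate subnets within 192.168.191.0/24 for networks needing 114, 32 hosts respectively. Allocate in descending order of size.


114 hosts -> /25 (126 usable): 192.168.191.0/25
32 hosts -> /26 (62 usable): 192.168.191.128/26
Allocation: 192.168.191.0/25 (114 hosts, 126 usable); 192.168.191.128/26 (32 hosts, 62 usable)


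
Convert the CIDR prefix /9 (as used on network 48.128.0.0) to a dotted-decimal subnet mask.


/9 means 9 network bits, 23 host bits
Binary: 11111111100000000000000000000000
Mask: 255.128.0.0


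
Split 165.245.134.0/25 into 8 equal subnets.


New prefix = 25 + 3 = 28
Each subnet has 16 addresses
  165.245.134.0/28
  165.245.134.16/28
  165.245.134.32/28
  165.245.134.48/28
  165.245.134.64/28
  165.245.134.80/28
  165.245.134.96/28
  165.245.134.112/28
Subnets: 165.245.134.0/28, 165.245.134.16/28, 165.245.134.32/28, 165.245.134.48/28, 165.245.134.64/28, 165.245.134.80/28, 165.245.134.96/28, 165.245.134.112/28


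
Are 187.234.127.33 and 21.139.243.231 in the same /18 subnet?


Mask: 255.255.192.0
187.234.127.33 AND mask = 187.234.64.0
21.139.243.231 AND mask = 21.139.192.0
No, different subnets (187.234.64.0 vs 21.139.192.0)


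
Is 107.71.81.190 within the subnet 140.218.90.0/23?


Subnet network: 140.218.90.0
Test IP AND mask: 107.71.80.0
No, 107.71.81.190 is not in 140.218.90.0/23


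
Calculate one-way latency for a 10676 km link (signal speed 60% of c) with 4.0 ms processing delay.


Speed = 0.6 * 3e5 km/s = 180000 km/s
Propagation delay = 10676 / 180000 = 0.0593 s = 59.3111 ms
Processing delay = 4.0 ms
Total one-way latency = 63.3111 ms


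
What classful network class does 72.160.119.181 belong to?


First octet: 72
Binary: 01001000
0xxxxxxx -> Class A (1-126)
Class A, default mask 255.0.0.0 (/8)


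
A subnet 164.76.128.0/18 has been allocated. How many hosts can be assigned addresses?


Host bits = 32 - 18 = 14
Total addresses = 2^14 = 16384
Usable = total - 2 (network and broadcast)
Usable hosts: 16382


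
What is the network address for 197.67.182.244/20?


IP:   11000101.01000011.10110110.11110100
Mask: 11111111.11111111.11110000.00000000
AND operation:
Net:  11000101.01000011.10110000.00000000
Network: 197.67.176.0/20


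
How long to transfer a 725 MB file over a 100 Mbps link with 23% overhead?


Effective throughput = 100 * (1 - 23/100) = 77 Mbps
File size in Mb = 725 * 8 = 5800 Mb
Time = 5800 / 77
Time = 75.3247 seconds


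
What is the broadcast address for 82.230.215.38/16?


Network: 82.230.0.0/16
Host bits = 16
Set all host bits to 1:
Broadcast: 82.230.255.255


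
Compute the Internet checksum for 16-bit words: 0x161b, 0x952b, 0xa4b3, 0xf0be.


Sum all words (with carry folding):
+ 0x161b = 0x161b
+ 0x952b = 0xab46
+ 0xa4b3 = 0x4ffa
+ 0xf0be = 0x40b9
One's complement: ~0x40b9
Checksum = 0xbf46


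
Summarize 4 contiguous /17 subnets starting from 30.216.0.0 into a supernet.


Original prefix: /17
Number of subnets: 4 = 2^2
New prefix = 17 - 2 = 15
Supernet: 30.216.0.0/15


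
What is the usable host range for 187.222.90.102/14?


Network: 187.220.0.0
Broadcast: 187.223.255.255
First usable = network + 1
Last usable = broadcast - 1
Range: 187.220.0.1 to 187.223.255.254


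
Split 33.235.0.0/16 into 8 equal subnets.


New prefix = 16 + 3 = 19
Each subnet has 8192 addresses
  33.235.0.0/19
  33.235.32.0/19
  33.235.64.0/19
  33.235.96.0/19
  33.235.128.0/19
  33.235.160.0/19
  33.235.192.0/19
  33.235.224.0/19
Subnets: 33.235.0.0/19, 33.235.32.0/19, 33.235.64.0/19, 33.235.96.0/19, 33.235.128.0/19, 33.235.160.0/19, 33.235.192.0/19, 33.235.224.0/19


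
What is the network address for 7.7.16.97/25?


IP:   00000111.00000111.00010000.01100001
Mask: 11111111.11111111.11111111.10000000
AND operation:
Net:  00000111.00000111.00010000.00000000
Network: 7.7.16.0/25


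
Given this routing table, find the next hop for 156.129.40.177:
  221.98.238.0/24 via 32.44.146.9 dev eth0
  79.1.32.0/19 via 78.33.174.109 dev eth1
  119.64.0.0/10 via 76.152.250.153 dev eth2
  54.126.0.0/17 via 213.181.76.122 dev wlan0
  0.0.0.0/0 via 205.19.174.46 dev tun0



Longest prefix match for 156.129.40.177:
  /24 221.98.238.0: no
  /19 79.1.32.0: no
  /10 119.64.0.0: no
  /17 54.126.0.0: no
  /0 0.0.0.0: MATCH
Selected: next-hop 205.19.174.46 via tun0 (matched /0)


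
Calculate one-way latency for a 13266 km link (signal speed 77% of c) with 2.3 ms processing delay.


Speed = 0.77 * 3e5 km/s = 231000 km/s
Propagation delay = 13266 / 231000 = 0.0574 s = 57.4286 ms
Processing delay = 2.3 ms
Total one-way latency = 59.7286 ms


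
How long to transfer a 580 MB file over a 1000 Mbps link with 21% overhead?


Effective throughput = 1000 * (1 - 21/100) = 790 Mbps
File size in Mb = 580 * 8 = 4640 Mb
Time = 4640 / 790
Time = 5.8734 seconds


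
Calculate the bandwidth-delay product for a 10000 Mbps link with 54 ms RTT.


BDP = bandwidth * RTT
= 10000 Mbps * 54 ms
= 10000 * 1e6 * 54 / 1000 bits
= 540000000 bits
= 67500000 bytes
= 65917.9688 KB
BDP = 540000000 bits (67500000 bytes)


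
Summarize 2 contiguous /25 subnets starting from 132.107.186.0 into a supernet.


Original prefix: /25
Number of subnets: 2 = 2^1
New prefix = 25 - 1 = 24
Supernet: 132.107.186.0/24


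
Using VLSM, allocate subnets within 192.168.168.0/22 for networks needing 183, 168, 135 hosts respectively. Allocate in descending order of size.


183 hosts -> /24 (254 usable): 192.168.168.0/24
168 hosts -> /24 (254 usable): 192.168.169.0/24
135 hosts -> /24 (254 usable): 192.168.170.0/24
Allocation: 192.168.168.0/24 (183 hosts, 254 usable); 192.168.169.0/24 (168 hosts, 254 usable); 192.168.170.0/24 (135 hosts, 254 usable)


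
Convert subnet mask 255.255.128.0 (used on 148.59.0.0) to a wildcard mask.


Subnet mask: 255.255.128.0
Wildcard = 255.255.255.255 - subnet mask
255 - 255 = 0
255 - 255 = 0
255 - 128 = 127
255 - 0 = 255
Wildcard: 0.0.127.255


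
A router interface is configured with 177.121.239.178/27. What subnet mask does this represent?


/27 means 27 network bits, 5 host bits
Binary: 11111111111111111111111111100000
Mask: 255.255.255.224


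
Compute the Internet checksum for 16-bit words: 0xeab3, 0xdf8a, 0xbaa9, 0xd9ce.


Sum all words (with carry folding):
+ 0xeab3 = 0xeab3
+ 0xdf8a = 0xca3e
+ 0xbaa9 = 0x84e8
+ 0xd9ce = 0x5eb7
One's complement: ~0x5eb7
Checksum = 0xa148


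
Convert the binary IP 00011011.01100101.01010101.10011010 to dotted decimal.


00011011 = 27
01100101 = 101
01010101 = 85
10011010 = 154
IP: 27.101.85.154


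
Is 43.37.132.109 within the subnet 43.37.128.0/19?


Subnet network: 43.37.128.0
Test IP AND mask: 43.37.128.0
Yes, 43.37.132.109 is in 43.37.128.0/19


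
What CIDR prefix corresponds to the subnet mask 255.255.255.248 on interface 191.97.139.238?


Binary: 11111111.11111111.11111111.11111000
Count leading 1s
Prefix: /29


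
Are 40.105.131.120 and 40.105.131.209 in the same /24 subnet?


Mask: 255.255.255.0
40.105.131.120 AND mask = 40.105.131.0
40.105.131.209 AND mask = 40.105.131.0
Yes, same subnet (40.105.131.0)


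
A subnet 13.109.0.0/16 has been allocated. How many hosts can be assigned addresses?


Host bits = 32 - 16 = 16
Total addresses = 2^16 = 65536
Usable = total - 2 (network and broadcast)
Usable hosts: 65534


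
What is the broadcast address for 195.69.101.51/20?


Network: 195.69.96.0/20
Host bits = 12
Set all host bits to 1:
Broadcast: 195.69.111.255


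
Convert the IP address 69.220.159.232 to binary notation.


69 = 01000101
220 = 11011100
159 = 10011111
232 = 11101000
Binary: 01000101.11011100.10011111.11101000


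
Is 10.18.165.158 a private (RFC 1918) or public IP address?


RFC 1918 private ranges:
  10.0.0.0/8 (10.0.0.0 - 10.255.255.255)
  172.16.0.0/12 (172.16.0.0 - 172.31.255.255)
  192.168.0.0/16 (192.168.0.0 - 192.168.255.255)
Private (in 10.0.0.0/8)


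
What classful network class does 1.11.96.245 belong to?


First octet: 1
Binary: 00000001
0xxxxxxx -> Class A (1-126)
Class A, default mask 255.0.0.0 (/8)


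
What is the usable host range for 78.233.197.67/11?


Network: 78.224.0.0
Broadcast: 78.255.255.255
First usable = network + 1
Last usable = broadcast - 1
Range: 78.224.0.1 to 78.255.255.254


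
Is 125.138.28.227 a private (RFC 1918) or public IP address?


RFC 1918 private ranges:
  10.0.0.0/8 (10.0.0.0 - 10.255.255.255)
  172.16.0.0/12 (172.16.0.0 - 172.31.255.255)
  192.168.0.0/16 (192.168.0.0 - 192.168.255.255)
Public (not in any RFC 1918 range)


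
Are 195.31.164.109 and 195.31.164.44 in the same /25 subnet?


Mask: 255.255.255.128
195.31.164.109 AND mask = 195.31.164.0
195.31.164.44 AND mask = 195.31.164.0
Yes, same subnet (195.31.164.0)


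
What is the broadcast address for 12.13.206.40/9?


Network: 12.0.0.0/9
Host bits = 23
Set all host bits to 1:
Broadcast: 12.127.255.255


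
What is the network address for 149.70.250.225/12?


IP:   10010101.01000110.11111010.11100001
Mask: 11111111.11110000.00000000.00000000
AND operation:
Net:  10010101.01000000.00000000.00000000
Network: 149.64.0.0/12


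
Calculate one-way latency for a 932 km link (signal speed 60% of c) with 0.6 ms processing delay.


Speed = 0.6 * 3e5 km/s = 180000 km/s
Propagation delay = 932 / 180000 = 0.0052 s = 5.1778 ms
Processing delay = 0.6 ms
Total one-way latency = 5.7778 ms


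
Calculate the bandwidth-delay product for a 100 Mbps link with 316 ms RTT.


BDP = bandwidth * RTT
= 100 Mbps * 316 ms
= 100 * 1e6 * 316 / 1000 bits
= 31600000 bits
= 3950000 bytes
= 3857.4219 KB
BDP = 31600000 bits (3950000 bytes)


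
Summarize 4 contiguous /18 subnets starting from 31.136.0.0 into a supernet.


Original prefix: /18
Number of subnets: 4 = 2^2
New prefix = 18 - 2 = 16
Supernet: 31.136.0.0/16


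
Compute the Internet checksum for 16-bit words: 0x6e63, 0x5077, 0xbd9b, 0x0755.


Sum all words (with carry folding):
+ 0x6e63 = 0x6e63
+ 0x5077 = 0xbeda
+ 0xbd9b = 0x7c76
+ 0x0755 = 0x83cb
One's complement: ~0x83cb
Checksum = 0x7c34


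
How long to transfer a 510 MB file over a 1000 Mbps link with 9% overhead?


Effective throughput = 1000 * (1 - 9/100) = 910 Mbps
File size in Mb = 510 * 8 = 4080 Mb
Time = 4080 / 910
Time = 4.4835 seconds


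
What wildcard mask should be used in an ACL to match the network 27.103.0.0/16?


Subnet mask: 255.255.0.0
Wildcard = 255.255.255.255 - subnet mask
255 - 255 = 0
255 - 255 = 0
255 - 0 = 255
255 - 0 = 255
Wildcard: 0.0.255.255


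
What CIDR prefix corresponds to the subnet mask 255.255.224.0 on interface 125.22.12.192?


Binary: 11111111.11111111.11100000.00000000
Count leading 1s
Prefix: /19


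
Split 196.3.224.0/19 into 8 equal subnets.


New prefix = 19 + 3 = 22
Each subnet has 1024 addresses
  196.3.224.0/22
  196.3.228.0/22
  196.3.232.0/22
  196.3.236.0/22
  196.3.240.0/22
  196.3.244.0/22
  196.3.248.0/22
  196.3.252.0/22
Subnets: 196.3.224.0/22, 196.3.228.0/22, 196.3.232.0/22, 196.3.236.0/22, 196.3.240.0/22, 196.3.244.0/22, 196.3.248.0/22, 196.3.252.0/22


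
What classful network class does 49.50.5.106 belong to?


First octet: 49
Binary: 00110001
0xxxxxxx -> Class A (1-126)
Class A, default mask 255.0.0.0 (/8)


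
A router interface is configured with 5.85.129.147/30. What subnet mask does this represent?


/30 means 30 network bits, 2 host bits
Binary: 11111111111111111111111111111100
Mask: 255.255.255.252


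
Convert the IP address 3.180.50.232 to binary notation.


3 = 00000011
180 = 10110100
50 = 00110010
232 = 11101000
Binary: 00000011.10110100.00110010.11101000


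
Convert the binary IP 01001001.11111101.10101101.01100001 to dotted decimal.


01001001 = 73
11111101 = 253
10101101 = 173
01100001 = 97
IP: 73.253.173.97


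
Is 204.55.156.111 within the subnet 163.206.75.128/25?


Subnet network: 163.206.75.128
Test IP AND mask: 204.55.156.0
No, 204.55.156.111 is not in 163.206.75.128/25


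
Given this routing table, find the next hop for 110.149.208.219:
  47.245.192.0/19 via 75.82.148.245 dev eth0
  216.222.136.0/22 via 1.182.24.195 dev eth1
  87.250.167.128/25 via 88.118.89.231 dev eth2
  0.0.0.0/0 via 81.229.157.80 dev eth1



Longest prefix match for 110.149.208.219:
  /19 47.245.192.0: no
  /22 216.222.136.0: no
  /25 87.250.167.128: no
  /0 0.0.0.0: MATCH
Selected: next-hop 81.229.157.80 via eth1 (matched /0)


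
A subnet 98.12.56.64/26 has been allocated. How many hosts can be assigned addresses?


Host bits = 32 - 26 = 6
Total addresses = 2^6 = 64
Usable = total - 2 (network and broadcast)
Usable hosts: 62


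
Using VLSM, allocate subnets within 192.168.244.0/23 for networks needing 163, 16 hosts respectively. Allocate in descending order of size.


163 hosts -> /24 (254 usable): 192.168.244.0/24
16 hosts -> /27 (30 usable): 192.168.245.0/27
Allocation: 192.168.244.0/24 (163 hosts, 254 usable); 192.168.245.0/27 (16 hosts, 30 usable)


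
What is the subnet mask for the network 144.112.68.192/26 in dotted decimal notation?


/26 means 26 network bits, 6 host bits
Binary: 11111111111111111111111111000000
Mask: 255.255.255.192


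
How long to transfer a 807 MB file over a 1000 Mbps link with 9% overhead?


Effective throughput = 1000 * (1 - 9/100) = 910 Mbps
File size in Mb = 807 * 8 = 6456 Mb
Time = 6456 / 910
Time = 7.0945 seconds


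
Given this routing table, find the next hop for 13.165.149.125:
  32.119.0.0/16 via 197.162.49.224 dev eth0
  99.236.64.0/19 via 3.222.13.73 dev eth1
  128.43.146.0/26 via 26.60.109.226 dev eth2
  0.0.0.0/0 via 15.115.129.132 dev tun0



Longest prefix match for 13.165.149.125:
  /16 32.119.0.0: no
  /19 99.236.64.0: no
  /26 128.43.146.0: no
  /0 0.0.0.0: MATCH
Selected: next-hop 15.115.129.132 via tun0 (matched /0)


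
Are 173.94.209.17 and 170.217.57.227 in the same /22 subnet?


Mask: 255.255.252.0
173.94.209.17 AND mask = 173.94.208.0
170.217.57.227 AND mask = 170.217.56.0
No, different subnets (173.94.208.0 vs 170.217.56.0)


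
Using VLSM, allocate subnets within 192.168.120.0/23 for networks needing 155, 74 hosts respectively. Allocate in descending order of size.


155 hosts -> /24 (254 usable): 192.168.120.0/24
74 hosts -> /25 (126 usable): 192.168.121.0/25
Allocation: 192.168.120.0/24 (155 hosts, 254 usable); 192.168.121.0/25 (74 hosts, 126 usable)


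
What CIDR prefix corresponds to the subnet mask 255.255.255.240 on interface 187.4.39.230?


Binary: 11111111.11111111.11111111.11110000
Count leading 1s
Prefix: /28


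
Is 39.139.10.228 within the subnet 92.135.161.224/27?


Subnet network: 92.135.161.224
Test IP AND mask: 39.139.10.224
No, 39.139.10.228 is not in 92.135.161.224/27


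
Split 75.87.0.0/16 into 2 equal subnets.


New prefix = 16 + 1 = 17
Each subnet has 32768 addresses
  75.87.0.0/17
  75.87.128.0/17
Subnets: 75.87.0.0/17, 75.87.128.0/17


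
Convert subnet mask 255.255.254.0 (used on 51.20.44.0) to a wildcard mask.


Subnet mask: 255.255.254.0
Wildcard = 255.255.255.255 - subnet mask
255 - 255 = 0
255 - 255 = 0
255 - 254 = 1
255 - 0 = 255
Wildcard: 0.0.1.255


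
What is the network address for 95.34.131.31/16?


IP:   01011111.00100010.10000011.00011111
Mask: 11111111.11111111.00000000.00000000
AND operation:
Net:  01011111.00100010.00000000.00000000
Network: 95.34.0.0/16


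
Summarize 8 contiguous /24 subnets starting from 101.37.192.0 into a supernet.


Original prefix: /24
Number of subnets: 8 = 2^3
New prefix = 24 - 3 = 21
Supernet: 101.37.192.0/21


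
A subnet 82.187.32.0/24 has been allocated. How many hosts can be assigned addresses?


Host bits = 32 - 24 = 8
Total addresses = 2^8 = 256
Usable = total - 2 (network and broadcast)
Usable hosts: 254


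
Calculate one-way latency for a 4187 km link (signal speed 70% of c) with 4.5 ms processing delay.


Speed = 0.7 * 3e5 km/s = 210000 km/s
Propagation delay = 4187 / 210000 = 0.0199 s = 19.9381 ms
Processing delay = 4.5 ms
Total one-way latency = 24.4381 ms


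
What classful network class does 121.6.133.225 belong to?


First octet: 121
Binary: 01111001
0xxxxxxx -> Class A (1-126)
Class A, default mask 255.0.0.0 (/8)


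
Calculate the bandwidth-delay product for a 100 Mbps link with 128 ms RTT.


BDP = bandwidth * RTT
= 100 Mbps * 128 ms
= 100 * 1e6 * 128 / 1000 bits
= 12800000 bits
= 1600000 bytes
= 1562.5 KB
BDP = 12800000 bits (1600000 bytes)


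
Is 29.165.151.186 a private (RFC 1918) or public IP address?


RFC 1918 private ranges:
  10.0.0.0/8 (10.0.0.0 - 10.255.255.255)
  172.16.0.0/12 (172.16.0.0 - 172.31.255.255)
  192.168.0.0/16 (192.168.0.0 - 192.168.255.255)
Public (not in any RFC 1918 range)


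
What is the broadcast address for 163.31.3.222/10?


Network: 163.0.0.0/10
Host bits = 22
Set all host bits to 1:
Broadcast: 163.63.255.255


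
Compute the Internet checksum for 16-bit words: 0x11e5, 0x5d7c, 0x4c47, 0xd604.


Sum all words (with carry folding):
+ 0x11e5 = 0x11e5
+ 0x5d7c = 0x6f61
+ 0x4c47 = 0xbba8
+ 0xd604 = 0x91ad
One's complement: ~0x91ad
Checksum = 0x6e52


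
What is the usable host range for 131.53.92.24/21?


Network: 131.53.88.0
Broadcast: 131.53.95.255
First usable = network + 1
Last usable = broadcast - 1
Range: 131.53.88.1 to 131.53.95.254


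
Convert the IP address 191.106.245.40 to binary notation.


191 = 10111111
106 = 01101010
245 = 11110101
40 = 00101000
Binary: 10111111.01101010.11110101.00101000


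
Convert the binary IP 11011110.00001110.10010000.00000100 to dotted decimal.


11011110 = 222
00001110 = 14
10010000 = 144
00000100 = 4
IP: 222.14.144.4


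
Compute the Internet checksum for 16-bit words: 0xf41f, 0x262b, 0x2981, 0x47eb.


Sum all words (with carry folding):
+ 0xf41f = 0xf41f
+ 0x262b = 0x1a4b
+ 0x2981 = 0x43cc
+ 0x47eb = 0x8bb7
One's complement: ~0x8bb7
Checksum = 0x7448


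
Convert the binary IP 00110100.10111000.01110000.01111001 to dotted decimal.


00110100 = 52
10111000 = 184
01110000 = 112
01111001 = 121
IP: 52.184.112.121


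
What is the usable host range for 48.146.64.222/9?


Network: 48.128.0.0
Broadcast: 48.255.255.255
First usable = network + 1
Last usable = broadcast - 1
Range: 48.128.0.1 to 48.255.255.254


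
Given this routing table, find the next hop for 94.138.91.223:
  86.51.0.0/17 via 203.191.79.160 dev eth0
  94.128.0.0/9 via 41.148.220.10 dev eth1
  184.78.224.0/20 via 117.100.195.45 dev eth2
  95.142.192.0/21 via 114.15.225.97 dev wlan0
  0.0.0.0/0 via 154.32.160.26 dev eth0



Longest prefix match for 94.138.91.223:
  /17 86.51.0.0: no
  /9 94.128.0.0: MATCH
  /20 184.78.224.0: no
  /21 95.142.192.0: no
  /0 0.0.0.0: MATCH
Selected: next-hop 41.148.220.10 via eth1 (matched /9)


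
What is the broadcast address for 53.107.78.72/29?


Network: 53.107.78.72/29
Host bits = 3
Set all host bits to 1:
Broadcast: 53.107.78.79


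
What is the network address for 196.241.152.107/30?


IP:   11000100.11110001.10011000.01101011
Mask: 11111111.11111111.11111111.11111100
AND operation:
Net:  11000100.11110001.10011000.01101000
Network: 196.241.152.104/30


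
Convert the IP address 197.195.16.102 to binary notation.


197 = 11000101
195 = 11000011
16 = 00010000
102 = 01100110
Binary: 11000101.11000011.00010000.01100110


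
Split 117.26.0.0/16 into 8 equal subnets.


New prefix = 16 + 3 = 19
Each subnet has 8192 addresses
  117.26.0.0/19
  117.26.32.0/19
  117.26.64.0/19
  117.26.96.0/19
  117.26.128.0/19
  117.26.160.0/19
  117.26.192.0/19
  117.26.224.0/19
Subnets: 117.26.0.0/19, 117.26.32.0/19, 117.26.64.0/19, 117.26.96.0/19, 117.26.128.0/19, 117.26.160.0/19, 117.26.192.0/19, 117.26.224.0/19


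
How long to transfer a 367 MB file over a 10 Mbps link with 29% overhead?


Effective throughput = 10 * (1 - 29/100) = 7.1 Mbps
File size in Mb = 367 * 8 = 2936 Mb
Time = 2936 / 7.1
Time = 413.5211 seconds


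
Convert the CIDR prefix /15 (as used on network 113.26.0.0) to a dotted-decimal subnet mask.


/15 means 15 network bits, 17 host bits
Binary: 11111111111111100000000000000000
Mask: 255.254.0.0


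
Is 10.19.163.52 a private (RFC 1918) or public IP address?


RFC 1918 private ranges:
  10.0.0.0/8 (10.0.0.0 - 10.255.255.255)
  172.16.0.0/12 (172.16.0.0 - 172.31.255.255)
  192.168.0.0/16 (192.168.0.0 - 192.168.255.255)
Private (in 10.0.0.0/8)


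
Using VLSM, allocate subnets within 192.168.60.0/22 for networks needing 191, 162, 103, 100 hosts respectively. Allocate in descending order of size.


191 hosts -> /24 (254 usable): 192.168.60.0/24
162 hosts -> /24 (254 usable): 192.168.61.0/24
103 hosts -> /25 (126 usable): 192.168.62.0/25
100 hosts -> /25 (126 usable): 192.168.62.128/25
Allocation: 192.168.60.0/24 (191 hosts, 254 usable); 192.168.61.0/24 (162 hosts, 254 usable); 192.168.62.0/25 (103 hosts, 126 usable); 192.168.62.128/25 (100 hosts, 126 usable)


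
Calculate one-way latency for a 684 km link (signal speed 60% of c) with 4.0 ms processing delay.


Speed = 0.6 * 3e5 km/s = 180000 km/s
Propagation delay = 684 / 180000 = 0.0038 s = 3.8 ms
Processing delay = 4.0 ms
Total one-way latency = 7.8 ms


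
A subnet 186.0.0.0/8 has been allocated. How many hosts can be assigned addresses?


Host bits = 32 - 8 = 24
Total addresses = 2^24 = 16777216
Usable = total - 2 (network and broadcast)
Usable hosts: 16777214


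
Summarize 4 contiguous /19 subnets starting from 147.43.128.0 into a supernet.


Original prefix: /19
Number of subnets: 4 = 2^2
New prefix = 19 - 2 = 17
Supernet: 147.43.128.0/17


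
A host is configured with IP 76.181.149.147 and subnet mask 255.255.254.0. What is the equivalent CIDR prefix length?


Binary: 11111111.11111111.11111110.00000000
Count leading 1s
Prefix: /23


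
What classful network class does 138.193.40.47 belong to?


First octet: 138
Binary: 10001010
10xxxxxx -> Class B (128-191)
Class B, default mask 255.255.0.0 (/16)


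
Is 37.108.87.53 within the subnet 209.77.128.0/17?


Subnet network: 209.77.128.0
Test IP AND mask: 37.108.0.0
No, 37.108.87.53 is not in 209.77.128.0/17


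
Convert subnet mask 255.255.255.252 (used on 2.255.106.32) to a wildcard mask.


Subnet mask: 255.255.255.252
Wildcard = 255.255.255.255 - subnet mask
255 - 255 = 0
255 - 255 = 0
255 - 255 = 0
255 - 252 = 3
Wildcard: 0.0.0.3


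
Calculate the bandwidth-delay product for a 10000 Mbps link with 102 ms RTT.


BDP = bandwidth * RTT
= 10000 Mbps * 102 ms
= 10000 * 1e6 * 102 / 1000 bits
= 1020000000 bits
= 127500000 bytes
= 124511.7188 KB
BDP = 1020000000 bits (127500000 bytes)


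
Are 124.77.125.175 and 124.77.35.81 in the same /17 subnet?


Mask: 255.255.128.0
124.77.125.175 AND mask = 124.77.0.0
124.77.35.81 AND mask = 124.77.0.0
Yes, same subnet (124.77.0.0)


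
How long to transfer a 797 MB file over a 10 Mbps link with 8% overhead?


Effective throughput = 10 * (1 - 8/100) = 9.2 Mbps
File size in Mb = 797 * 8 = 6376 Mb
Time = 6376 / 9.2
Time = 693.0435 seconds


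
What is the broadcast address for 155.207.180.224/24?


Network: 155.207.180.0/24
Host bits = 8
Set all host bits to 1:
Broadcast: 155.207.180.255


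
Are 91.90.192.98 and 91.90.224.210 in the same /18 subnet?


Mask: 255.255.192.0
91.90.192.98 AND mask = 91.90.192.0
91.90.224.210 AND mask = 91.90.192.0
Yes, same subnet (91.90.192.0)


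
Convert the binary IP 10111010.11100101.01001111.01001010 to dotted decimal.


10111010 = 186
11100101 = 229
01001111 = 79
01001010 = 74
IP: 186.229.79.74


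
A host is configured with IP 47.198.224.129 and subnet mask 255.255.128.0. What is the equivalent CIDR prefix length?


Binary: 11111111.11111111.10000000.00000000
Count leading 1s
Prefix: /17


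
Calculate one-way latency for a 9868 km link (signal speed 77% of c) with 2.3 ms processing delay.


Speed = 0.77 * 3e5 km/s = 231000 km/s
Propagation delay = 9868 / 231000 = 0.0427 s = 42.7186 ms
Processing delay = 2.3 ms
Total one-way latency = 45.0186 ms


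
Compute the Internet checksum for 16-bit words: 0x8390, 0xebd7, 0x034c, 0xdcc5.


Sum all words (with carry folding):
+ 0x8390 = 0x8390
+ 0xebd7 = 0x6f68
+ 0x034c = 0x72b4
+ 0xdcc5 = 0x4f7a
One's complement: ~0x4f7a
Checksum = 0xb085


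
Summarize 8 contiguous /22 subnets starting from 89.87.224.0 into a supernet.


Original prefix: /22
Number of subnets: 8 = 2^3
New prefix = 22 - 3 = 19
Supernet: 89.87.224.0/19


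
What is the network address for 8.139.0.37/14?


IP:   00001000.10001011.00000000.00100101
Mask: 11111111.11111100.00000000.00000000
AND operation:
Net:  00001000.10001000.00000000.00000000
Network: 8.136.0.0/14


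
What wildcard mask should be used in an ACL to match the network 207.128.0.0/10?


Subnet mask: 255.192.0.0
Wildcard = 255.255.255.255 - subnet mask
255 - 255 = 0
255 - 192 = 63
255 - 0 = 255
255 - 0 = 255
Wildcard: 0.63.255.255
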